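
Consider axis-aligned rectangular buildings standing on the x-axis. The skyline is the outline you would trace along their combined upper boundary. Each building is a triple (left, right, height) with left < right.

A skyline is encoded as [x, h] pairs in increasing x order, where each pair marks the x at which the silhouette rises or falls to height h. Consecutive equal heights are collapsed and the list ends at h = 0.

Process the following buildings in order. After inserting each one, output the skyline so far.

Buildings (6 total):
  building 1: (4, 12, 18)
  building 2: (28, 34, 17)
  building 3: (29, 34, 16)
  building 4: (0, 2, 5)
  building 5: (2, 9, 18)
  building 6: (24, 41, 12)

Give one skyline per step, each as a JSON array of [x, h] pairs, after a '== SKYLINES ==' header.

== SKYLINES ==
[[4,18],[12,0]]
[[4,18],[12,0],[28,17],[34,0]]
[[4,18],[12,0],[28,17],[34,0]]
[[0,5],[2,0],[4,18],[12,0],[28,17],[34,0]]
[[0,5],[2,18],[12,0],[28,17],[34,0]]
[[0,5],[2,18],[12,0],[24,12],[28,17],[34,12],[41,0]]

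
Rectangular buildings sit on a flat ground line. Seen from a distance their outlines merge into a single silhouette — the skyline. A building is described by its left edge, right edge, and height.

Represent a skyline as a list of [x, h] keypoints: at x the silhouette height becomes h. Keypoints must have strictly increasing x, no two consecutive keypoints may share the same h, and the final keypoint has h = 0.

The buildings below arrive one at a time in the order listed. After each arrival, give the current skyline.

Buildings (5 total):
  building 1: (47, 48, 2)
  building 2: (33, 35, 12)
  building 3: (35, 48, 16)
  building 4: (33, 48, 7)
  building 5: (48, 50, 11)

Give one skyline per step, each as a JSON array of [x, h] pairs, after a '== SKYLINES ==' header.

== SKYLINES ==
[[47,2],[48,0]]
[[33,12],[35,0],[47,2],[48,0]]
[[33,12],[35,16],[48,0]]
[[33,12],[35,16],[48,0]]
[[33,12],[35,16],[48,11],[50,0]]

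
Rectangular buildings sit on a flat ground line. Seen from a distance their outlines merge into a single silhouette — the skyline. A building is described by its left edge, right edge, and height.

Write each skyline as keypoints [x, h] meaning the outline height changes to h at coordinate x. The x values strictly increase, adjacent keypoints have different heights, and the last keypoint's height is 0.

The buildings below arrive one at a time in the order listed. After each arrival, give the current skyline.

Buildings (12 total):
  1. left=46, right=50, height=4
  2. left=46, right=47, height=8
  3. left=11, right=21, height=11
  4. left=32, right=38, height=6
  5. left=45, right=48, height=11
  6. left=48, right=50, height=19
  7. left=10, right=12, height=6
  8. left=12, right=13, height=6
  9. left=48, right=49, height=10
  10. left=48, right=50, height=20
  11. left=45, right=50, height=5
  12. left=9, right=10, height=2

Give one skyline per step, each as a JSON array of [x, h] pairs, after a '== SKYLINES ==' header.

== SKYLINES ==
[[46,4],[50,0]]
[[46,8],[47,4],[50,0]]
[[11,11],[21,0],[46,8],[47,4],[50,0]]
[[11,11],[21,0],[32,6],[38,0],[46,8],[47,4],[50,0]]
[[11,11],[21,0],[32,6],[38,0],[45,11],[48,4],[50,0]]
[[11,11],[21,0],[32,6],[38,0],[45,11],[48,19],[50,0]]
[[10,6],[11,11],[21,0],[32,6],[38,0],[45,11],[48,19],[50,0]]
[[10,6],[11,11],[21,0],[32,6],[38,0],[45,11],[48,19],[50,0]]
[[10,6],[11,11],[21,0],[32,6],[38,0],[45,11],[48,19],[50,0]]
[[10,6],[11,11],[21,0],[32,6],[38,0],[45,11],[48,20],[50,0]]
[[10,6],[11,11],[21,0],[32,6],[38,0],[45,11],[48,20],[50,0]]
[[9,2],[10,6],[11,11],[21,0],[32,6],[38,0],[45,11],[48,20],[50,0]]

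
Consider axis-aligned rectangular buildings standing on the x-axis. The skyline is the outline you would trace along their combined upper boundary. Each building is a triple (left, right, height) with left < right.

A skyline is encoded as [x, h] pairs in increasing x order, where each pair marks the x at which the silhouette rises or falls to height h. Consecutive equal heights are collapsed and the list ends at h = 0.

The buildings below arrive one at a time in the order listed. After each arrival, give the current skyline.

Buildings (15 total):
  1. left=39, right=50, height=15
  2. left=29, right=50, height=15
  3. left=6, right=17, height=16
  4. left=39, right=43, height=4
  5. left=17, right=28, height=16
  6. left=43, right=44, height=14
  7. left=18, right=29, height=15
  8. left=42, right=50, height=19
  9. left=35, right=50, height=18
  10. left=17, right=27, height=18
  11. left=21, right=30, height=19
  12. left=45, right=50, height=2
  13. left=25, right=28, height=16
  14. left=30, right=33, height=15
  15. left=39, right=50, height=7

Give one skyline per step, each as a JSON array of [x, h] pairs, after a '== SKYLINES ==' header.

== SKYLINES ==
[[39,15],[50,0]]
[[29,15],[50,0]]
[[6,16],[17,0],[29,15],[50,0]]
[[6,16],[17,0],[29,15],[50,0]]
[[6,16],[28,0],[29,15],[50,0]]
[[6,16],[28,0],[29,15],[50,0]]
[[6,16],[28,15],[50,0]]
[[6,16],[28,15],[42,19],[50,0]]
[[6,16],[28,15],[35,18],[42,19],[50,0]]
[[6,16],[17,18],[27,16],[28,15],[35,18],[42,19],[50,0]]
[[6,16],[17,18],[21,19],[30,15],[35,18],[42,19],[50,0]]
[[6,16],[17,18],[21,19],[30,15],[35,18],[42,19],[50,0]]
[[6,16],[17,18],[21,19],[30,15],[35,18],[42,19],[50,0]]
[[6,16],[17,18],[21,19],[30,15],[35,18],[42,19],[50,0]]
[[6,16],[17,18],[21,19],[30,15],[35,18],[42,19],[50,0]]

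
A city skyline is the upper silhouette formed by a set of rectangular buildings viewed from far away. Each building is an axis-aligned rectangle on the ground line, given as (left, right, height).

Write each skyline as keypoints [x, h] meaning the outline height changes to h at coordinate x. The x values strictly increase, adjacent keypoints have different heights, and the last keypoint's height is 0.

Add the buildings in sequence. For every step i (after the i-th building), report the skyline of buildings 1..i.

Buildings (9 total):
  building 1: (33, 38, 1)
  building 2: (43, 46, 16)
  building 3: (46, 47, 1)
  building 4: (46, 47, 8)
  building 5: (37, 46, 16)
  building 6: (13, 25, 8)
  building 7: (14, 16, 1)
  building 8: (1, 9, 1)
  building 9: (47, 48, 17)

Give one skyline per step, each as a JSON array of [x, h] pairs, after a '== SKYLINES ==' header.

== SKYLINES ==
[[33,1],[38,0]]
[[33,1],[38,0],[43,16],[46,0]]
[[33,1],[38,0],[43,16],[46,1],[47,0]]
[[33,1],[38,0],[43,16],[46,8],[47,0]]
[[33,1],[37,16],[46,8],[47,0]]
[[13,8],[25,0],[33,1],[37,16],[46,8],[47,0]]
[[13,8],[25,0],[33,1],[37,16],[46,8],[47,0]]
[[1,1],[9,0],[13,8],[25,0],[33,1],[37,16],[46,8],[47,0]]
[[1,1],[9,0],[13,8],[25,0],[33,1],[37,16],[46,8],[47,17],[48,0]]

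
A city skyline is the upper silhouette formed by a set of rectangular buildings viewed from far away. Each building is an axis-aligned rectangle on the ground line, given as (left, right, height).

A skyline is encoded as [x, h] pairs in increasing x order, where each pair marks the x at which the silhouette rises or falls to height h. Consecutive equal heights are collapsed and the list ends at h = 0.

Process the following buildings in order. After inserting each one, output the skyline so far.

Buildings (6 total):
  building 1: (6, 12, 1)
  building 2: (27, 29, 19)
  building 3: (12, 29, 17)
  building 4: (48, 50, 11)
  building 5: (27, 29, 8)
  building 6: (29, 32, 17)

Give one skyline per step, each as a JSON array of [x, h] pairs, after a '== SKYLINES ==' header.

== SKYLINES ==
[[6,1],[12,0]]
[[6,1],[12,0],[27,19],[29,0]]
[[6,1],[12,17],[27,19],[29,0]]
[[6,1],[12,17],[27,19],[29,0],[48,11],[50,0]]
[[6,1],[12,17],[27,19],[29,0],[48,11],[50,0]]
[[6,1],[12,17],[27,19],[29,17],[32,0],[48,11],[50,0]]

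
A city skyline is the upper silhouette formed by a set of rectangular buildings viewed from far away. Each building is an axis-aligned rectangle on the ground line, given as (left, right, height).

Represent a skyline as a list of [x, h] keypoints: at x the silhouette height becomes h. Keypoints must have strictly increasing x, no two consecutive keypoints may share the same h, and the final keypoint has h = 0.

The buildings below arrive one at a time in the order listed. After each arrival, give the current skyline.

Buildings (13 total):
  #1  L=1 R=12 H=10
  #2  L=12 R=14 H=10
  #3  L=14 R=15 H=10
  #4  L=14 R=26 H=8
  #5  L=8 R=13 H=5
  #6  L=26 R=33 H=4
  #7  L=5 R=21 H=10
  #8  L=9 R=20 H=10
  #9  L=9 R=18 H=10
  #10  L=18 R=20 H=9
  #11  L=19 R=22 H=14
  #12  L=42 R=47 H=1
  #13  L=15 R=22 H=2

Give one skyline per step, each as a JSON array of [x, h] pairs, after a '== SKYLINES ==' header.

== SKYLINES ==
[[1,10],[12,0]]
[[1,10],[14,0]]
[[1,10],[15,0]]
[[1,10],[15,8],[26,0]]
[[1,10],[15,8],[26,0]]
[[1,10],[15,8],[26,4],[33,0]]
[[1,10],[21,8],[26,4],[33,0]]
[[1,10],[21,8],[26,4],[33,0]]
[[1,10],[21,8],[26,4],[33,0]]
[[1,10],[21,8],[26,4],[33,0]]
[[1,10],[19,14],[22,8],[26,4],[33,0]]
[[1,10],[19,14],[22,8],[26,4],[33,0],[42,1],[47,0]]
[[1,10],[19,14],[22,8],[26,4],[33,0],[42,1],[47,0]]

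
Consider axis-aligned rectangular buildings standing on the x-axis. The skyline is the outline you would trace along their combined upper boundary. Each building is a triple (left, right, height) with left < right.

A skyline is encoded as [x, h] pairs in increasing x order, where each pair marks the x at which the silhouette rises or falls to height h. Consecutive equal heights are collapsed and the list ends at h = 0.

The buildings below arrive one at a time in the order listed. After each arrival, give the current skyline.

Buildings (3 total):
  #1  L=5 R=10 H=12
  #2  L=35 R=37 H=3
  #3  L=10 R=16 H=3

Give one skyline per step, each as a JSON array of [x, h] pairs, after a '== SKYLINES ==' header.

== SKYLINES ==
[[5,12],[10,0]]
[[5,12],[10,0],[35,3],[37,0]]
[[5,12],[10,3],[16,0],[35,3],[37,0]]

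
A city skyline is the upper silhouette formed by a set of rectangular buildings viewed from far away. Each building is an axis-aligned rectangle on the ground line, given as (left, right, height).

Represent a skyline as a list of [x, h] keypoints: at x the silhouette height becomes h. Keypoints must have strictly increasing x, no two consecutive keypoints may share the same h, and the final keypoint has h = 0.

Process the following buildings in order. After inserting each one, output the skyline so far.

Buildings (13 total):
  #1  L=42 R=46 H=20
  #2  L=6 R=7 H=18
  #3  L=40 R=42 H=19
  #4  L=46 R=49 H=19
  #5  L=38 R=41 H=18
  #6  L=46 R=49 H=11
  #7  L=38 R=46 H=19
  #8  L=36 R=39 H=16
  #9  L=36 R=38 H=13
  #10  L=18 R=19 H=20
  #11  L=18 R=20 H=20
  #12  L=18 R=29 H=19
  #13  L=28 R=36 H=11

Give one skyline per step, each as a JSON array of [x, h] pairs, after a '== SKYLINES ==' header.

== SKYLINES ==
[[42,20],[46,0]]
[[6,18],[7,0],[42,20],[46,0]]
[[6,18],[7,0],[40,19],[42,20],[46,0]]
[[6,18],[7,0],[40,19],[42,20],[46,19],[49,0]]
[[6,18],[7,0],[38,18],[40,19],[42,20],[46,19],[49,0]]
[[6,18],[7,0],[38,18],[40,19],[42,20],[46,19],[49,0]]
[[6,18],[7,0],[38,19],[42,20],[46,19],[49,0]]
[[6,18],[7,0],[36,16],[38,19],[42,20],[46,19],[49,0]]
[[6,18],[7,0],[36,16],[38,19],[42,20],[46,19],[49,0]]
[[6,18],[7,0],[18,20],[19,0],[36,16],[38,19],[42,20],[46,19],[49,0]]
[[6,18],[7,0],[18,20],[20,0],[36,16],[38,19],[42,20],[46,19],[49,0]]
[[6,18],[7,0],[18,20],[20,19],[29,0],[36,16],[38,19],[42,20],[46,19],[49,0]]
[[6,18],[7,0],[18,20],[20,19],[29,11],[36,16],[38,19],[42,20],[46,19],[49,0]]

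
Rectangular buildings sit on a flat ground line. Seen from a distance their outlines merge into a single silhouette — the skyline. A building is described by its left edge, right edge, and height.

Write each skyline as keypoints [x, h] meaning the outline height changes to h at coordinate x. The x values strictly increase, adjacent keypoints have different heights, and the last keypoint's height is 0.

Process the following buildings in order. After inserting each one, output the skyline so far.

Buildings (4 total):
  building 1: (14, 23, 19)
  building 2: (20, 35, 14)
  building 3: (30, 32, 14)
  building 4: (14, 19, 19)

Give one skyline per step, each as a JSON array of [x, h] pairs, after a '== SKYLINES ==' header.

== SKYLINES ==
[[14,19],[23,0]]
[[14,19],[23,14],[35,0]]
[[14,19],[23,14],[35,0]]
[[14,19],[23,14],[35,0]]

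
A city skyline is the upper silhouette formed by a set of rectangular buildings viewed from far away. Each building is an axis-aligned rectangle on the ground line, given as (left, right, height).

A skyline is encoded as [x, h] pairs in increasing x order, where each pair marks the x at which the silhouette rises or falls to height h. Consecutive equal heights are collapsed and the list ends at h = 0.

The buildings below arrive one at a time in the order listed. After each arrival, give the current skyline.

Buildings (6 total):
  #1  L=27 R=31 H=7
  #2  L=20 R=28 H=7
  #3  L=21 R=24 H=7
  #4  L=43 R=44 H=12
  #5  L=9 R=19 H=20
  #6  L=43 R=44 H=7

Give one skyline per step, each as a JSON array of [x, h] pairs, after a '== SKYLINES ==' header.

== SKYLINES ==
[[27,7],[31,0]]
[[20,7],[31,0]]
[[20,7],[31,0]]
[[20,7],[31,0],[43,12],[44,0]]
[[9,20],[19,0],[20,7],[31,0],[43,12],[44,0]]
[[9,20],[19,0],[20,7],[31,0],[43,12],[44,0]]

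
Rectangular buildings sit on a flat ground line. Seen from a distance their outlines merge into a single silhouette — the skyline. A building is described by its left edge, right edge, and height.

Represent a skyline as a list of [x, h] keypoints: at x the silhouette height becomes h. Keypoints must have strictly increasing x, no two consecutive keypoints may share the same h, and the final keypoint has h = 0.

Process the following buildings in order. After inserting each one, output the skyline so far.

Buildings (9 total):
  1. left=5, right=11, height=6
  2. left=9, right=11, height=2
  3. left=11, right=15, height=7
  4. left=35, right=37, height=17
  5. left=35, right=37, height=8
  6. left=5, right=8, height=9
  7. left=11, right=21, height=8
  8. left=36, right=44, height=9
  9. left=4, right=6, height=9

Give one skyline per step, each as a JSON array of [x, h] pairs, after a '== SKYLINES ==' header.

== SKYLINES ==
[[5,6],[11,0]]
[[5,6],[11,0]]
[[5,6],[11,7],[15,0]]
[[5,6],[11,7],[15,0],[35,17],[37,0]]
[[5,6],[11,7],[15,0],[35,17],[37,0]]
[[5,9],[8,6],[11,7],[15,0],[35,17],[37,0]]
[[5,9],[8,6],[11,8],[21,0],[35,17],[37,0]]
[[5,9],[8,6],[11,8],[21,0],[35,17],[37,9],[44,0]]
[[4,9],[8,6],[11,8],[21,0],[35,17],[37,9],[44,0]]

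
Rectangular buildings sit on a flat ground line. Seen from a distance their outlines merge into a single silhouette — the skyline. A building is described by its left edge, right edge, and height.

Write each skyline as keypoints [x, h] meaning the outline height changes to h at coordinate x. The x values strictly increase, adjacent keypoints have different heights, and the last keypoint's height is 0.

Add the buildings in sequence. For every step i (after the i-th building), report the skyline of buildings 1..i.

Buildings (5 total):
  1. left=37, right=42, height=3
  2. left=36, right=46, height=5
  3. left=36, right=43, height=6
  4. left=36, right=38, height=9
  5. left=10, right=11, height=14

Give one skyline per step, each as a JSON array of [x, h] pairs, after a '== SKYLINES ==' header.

== SKYLINES ==
[[37,3],[42,0]]
[[36,5],[46,0]]
[[36,6],[43,5],[46,0]]
[[36,9],[38,6],[43,5],[46,0]]
[[10,14],[11,0],[36,9],[38,6],[43,5],[46,0]]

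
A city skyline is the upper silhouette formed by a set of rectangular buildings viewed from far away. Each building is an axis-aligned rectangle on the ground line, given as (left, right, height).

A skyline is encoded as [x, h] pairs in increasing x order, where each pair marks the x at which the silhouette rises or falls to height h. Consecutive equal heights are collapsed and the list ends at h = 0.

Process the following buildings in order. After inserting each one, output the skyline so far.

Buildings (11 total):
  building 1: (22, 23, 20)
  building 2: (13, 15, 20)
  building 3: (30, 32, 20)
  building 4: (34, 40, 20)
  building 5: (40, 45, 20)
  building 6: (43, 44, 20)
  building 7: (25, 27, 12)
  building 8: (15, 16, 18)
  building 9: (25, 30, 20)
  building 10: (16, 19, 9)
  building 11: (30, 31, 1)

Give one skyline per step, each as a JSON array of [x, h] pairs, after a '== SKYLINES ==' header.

== SKYLINES ==
[[22,20],[23,0]]
[[13,20],[15,0],[22,20],[23,0]]
[[13,20],[15,0],[22,20],[23,0],[30,20],[32,0]]
[[13,20],[15,0],[22,20],[23,0],[30,20],[32,0],[34,20],[40,0]]
[[13,20],[15,0],[22,20],[23,0],[30,20],[32,0],[34,20],[45,0]]
[[13,20],[15,0],[22,20],[23,0],[30,20],[32,0],[34,20],[45,0]]
[[13,20],[15,0],[22,20],[23,0],[25,12],[27,0],[30,20],[32,0],[34,20],[45,0]]
[[13,20],[15,18],[16,0],[22,20],[23,0],[25,12],[27,0],[30,20],[32,0],[34,20],[45,0]]
[[13,20],[15,18],[16,0],[22,20],[23,0],[25,20],[32,0],[34,20],[45,0]]
[[13,20],[15,18],[16,9],[19,0],[22,20],[23,0],[25,20],[32,0],[34,20],[45,0]]
[[13,20],[15,18],[16,9],[19,0],[22,20],[23,0],[25,20],[32,0],[34,20],[45,0]]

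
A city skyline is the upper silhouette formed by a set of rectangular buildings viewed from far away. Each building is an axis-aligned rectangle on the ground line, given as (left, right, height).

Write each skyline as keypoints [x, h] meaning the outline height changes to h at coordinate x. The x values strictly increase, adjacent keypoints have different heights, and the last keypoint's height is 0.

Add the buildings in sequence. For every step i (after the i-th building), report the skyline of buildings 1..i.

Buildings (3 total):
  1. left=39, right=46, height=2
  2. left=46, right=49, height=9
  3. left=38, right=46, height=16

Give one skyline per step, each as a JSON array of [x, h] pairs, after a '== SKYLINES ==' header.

== SKYLINES ==
[[39,2],[46,0]]
[[39,2],[46,9],[49,0]]
[[38,16],[46,9],[49,0]]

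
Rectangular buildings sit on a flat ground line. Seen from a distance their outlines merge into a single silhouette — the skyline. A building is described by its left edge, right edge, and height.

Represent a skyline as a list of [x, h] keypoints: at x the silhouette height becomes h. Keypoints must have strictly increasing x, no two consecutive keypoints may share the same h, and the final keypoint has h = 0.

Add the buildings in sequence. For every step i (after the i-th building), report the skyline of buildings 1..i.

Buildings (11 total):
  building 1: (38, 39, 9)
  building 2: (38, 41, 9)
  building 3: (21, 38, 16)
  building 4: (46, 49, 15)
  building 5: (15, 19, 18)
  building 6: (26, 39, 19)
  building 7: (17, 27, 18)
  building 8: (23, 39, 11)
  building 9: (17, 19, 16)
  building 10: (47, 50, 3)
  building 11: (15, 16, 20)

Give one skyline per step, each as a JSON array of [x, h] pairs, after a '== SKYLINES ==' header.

== SKYLINES ==
[[38,9],[39,0]]
[[38,9],[41,0]]
[[21,16],[38,9],[41,0]]
[[21,16],[38,9],[41,0],[46,15],[49,0]]
[[15,18],[19,0],[21,16],[38,9],[41,0],[46,15],[49,0]]
[[15,18],[19,0],[21,16],[26,19],[39,9],[41,0],[46,15],[49,0]]
[[15,18],[26,19],[39,9],[41,0],[46,15],[49,0]]
[[15,18],[26,19],[39,9],[41,0],[46,15],[49,0]]
[[15,18],[26,19],[39,9],[41,0],[46,15],[49,0]]
[[15,18],[26,19],[39,9],[41,0],[46,15],[49,3],[50,0]]
[[15,20],[16,18],[26,19],[39,9],[41,0],[46,15],[49,3],[50,0]]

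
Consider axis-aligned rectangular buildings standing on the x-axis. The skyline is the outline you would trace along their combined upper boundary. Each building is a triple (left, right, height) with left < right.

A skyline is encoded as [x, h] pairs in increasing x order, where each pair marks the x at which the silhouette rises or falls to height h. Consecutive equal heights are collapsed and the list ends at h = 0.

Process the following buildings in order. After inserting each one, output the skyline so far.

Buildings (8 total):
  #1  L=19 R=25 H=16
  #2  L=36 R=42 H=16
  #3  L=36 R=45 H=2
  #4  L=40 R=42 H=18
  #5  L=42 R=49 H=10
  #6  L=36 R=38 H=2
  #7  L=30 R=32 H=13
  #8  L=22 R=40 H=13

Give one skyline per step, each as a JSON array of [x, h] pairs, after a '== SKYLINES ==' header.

== SKYLINES ==
[[19,16],[25,0]]
[[19,16],[25,0],[36,16],[42,0]]
[[19,16],[25,0],[36,16],[42,2],[45,0]]
[[19,16],[25,0],[36,16],[40,18],[42,2],[45,0]]
[[19,16],[25,0],[36,16],[40,18],[42,10],[49,0]]
[[19,16],[25,0],[36,16],[40,18],[42,10],[49,0]]
[[19,16],[25,0],[30,13],[32,0],[36,16],[40,18],[42,10],[49,0]]
[[19,16],[25,13],[36,16],[40,18],[42,10],[49,0]]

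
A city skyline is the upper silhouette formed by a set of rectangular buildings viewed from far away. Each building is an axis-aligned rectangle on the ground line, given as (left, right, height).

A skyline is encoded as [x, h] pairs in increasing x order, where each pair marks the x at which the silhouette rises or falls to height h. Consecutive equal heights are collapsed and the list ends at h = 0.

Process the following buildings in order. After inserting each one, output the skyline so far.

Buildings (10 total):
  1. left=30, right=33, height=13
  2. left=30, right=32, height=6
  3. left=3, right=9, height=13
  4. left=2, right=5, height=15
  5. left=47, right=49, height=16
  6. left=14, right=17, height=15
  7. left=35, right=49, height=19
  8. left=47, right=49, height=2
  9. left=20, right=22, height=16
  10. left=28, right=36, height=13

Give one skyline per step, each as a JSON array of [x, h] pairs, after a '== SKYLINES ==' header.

== SKYLINES ==
[[30,13],[33,0]]
[[30,13],[33,0]]
[[3,13],[9,0],[30,13],[33,0]]
[[2,15],[5,13],[9,0],[30,13],[33,0]]
[[2,15],[5,13],[9,0],[30,13],[33,0],[47,16],[49,0]]
[[2,15],[5,13],[9,0],[14,15],[17,0],[30,13],[33,0],[47,16],[49,0]]
[[2,15],[5,13],[9,0],[14,15],[17,0],[30,13],[33,0],[35,19],[49,0]]
[[2,15],[5,13],[9,0],[14,15],[17,0],[30,13],[33,0],[35,19],[49,0]]
[[2,15],[5,13],[9,0],[14,15],[17,0],[20,16],[22,0],[30,13],[33,0],[35,19],[49,0]]
[[2,15],[5,13],[9,0],[14,15],[17,0],[20,16],[22,0],[28,13],[35,19],[49,0]]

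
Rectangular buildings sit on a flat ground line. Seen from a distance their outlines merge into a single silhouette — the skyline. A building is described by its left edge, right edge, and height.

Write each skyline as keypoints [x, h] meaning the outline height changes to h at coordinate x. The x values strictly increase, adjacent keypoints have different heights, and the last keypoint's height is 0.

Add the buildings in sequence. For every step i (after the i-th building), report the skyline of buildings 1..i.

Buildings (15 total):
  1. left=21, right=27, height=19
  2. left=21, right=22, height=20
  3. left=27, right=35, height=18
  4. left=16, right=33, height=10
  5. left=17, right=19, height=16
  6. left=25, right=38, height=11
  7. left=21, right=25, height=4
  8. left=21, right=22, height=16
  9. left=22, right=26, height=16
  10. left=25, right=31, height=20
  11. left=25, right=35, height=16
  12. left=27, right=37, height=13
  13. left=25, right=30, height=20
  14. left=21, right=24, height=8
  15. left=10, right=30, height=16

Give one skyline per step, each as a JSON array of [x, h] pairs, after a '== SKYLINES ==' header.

== SKYLINES ==
[[21,19],[27,0]]
[[21,20],[22,19],[27,0]]
[[21,20],[22,19],[27,18],[35,0]]
[[16,10],[21,20],[22,19],[27,18],[35,0]]
[[16,10],[17,16],[19,10],[21,20],[22,19],[27,18],[35,0]]
[[16,10],[17,16],[19,10],[21,20],[22,19],[27,18],[35,11],[38,0]]
[[16,10],[17,16],[19,10],[21,20],[22,19],[27,18],[35,11],[38,0]]
[[16,10],[17,16],[19,10],[21,20],[22,19],[27,18],[35,11],[38,0]]
[[16,10],[17,16],[19,10],[21,20],[22,19],[27,18],[35,11],[38,0]]
[[16,10],[17,16],[19,10],[21,20],[22,19],[25,20],[31,18],[35,11],[38,0]]
[[16,10],[17,16],[19,10],[21,20],[22,19],[25,20],[31,18],[35,11],[38,0]]
[[16,10],[17,16],[19,10],[21,20],[22,19],[25,20],[31,18],[35,13],[37,11],[38,0]]
[[16,10],[17,16],[19,10],[21,20],[22,19],[25,20],[31,18],[35,13],[37,11],[38,0]]
[[16,10],[17,16],[19,10],[21,20],[22,19],[25,20],[31,18],[35,13],[37,11],[38,0]]
[[10,16],[21,20],[22,19],[25,20],[31,18],[35,13],[37,11],[38,0]]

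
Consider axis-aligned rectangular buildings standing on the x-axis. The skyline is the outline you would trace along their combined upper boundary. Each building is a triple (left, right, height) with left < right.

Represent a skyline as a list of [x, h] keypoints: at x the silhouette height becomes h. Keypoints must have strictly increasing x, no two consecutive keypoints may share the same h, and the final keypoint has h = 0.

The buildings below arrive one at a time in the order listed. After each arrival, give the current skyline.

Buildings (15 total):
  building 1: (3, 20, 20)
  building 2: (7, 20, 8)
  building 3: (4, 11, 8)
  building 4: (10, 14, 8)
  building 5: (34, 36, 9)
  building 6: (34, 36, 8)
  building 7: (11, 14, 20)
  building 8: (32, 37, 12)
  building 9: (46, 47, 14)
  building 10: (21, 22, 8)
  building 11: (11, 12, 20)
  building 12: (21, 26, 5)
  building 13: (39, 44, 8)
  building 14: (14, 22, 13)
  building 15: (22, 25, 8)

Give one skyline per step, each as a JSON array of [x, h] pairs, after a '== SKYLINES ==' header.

== SKYLINES ==
[[3,20],[20,0]]
[[3,20],[20,0]]
[[3,20],[20,0]]
[[3,20],[20,0]]
[[3,20],[20,0],[34,9],[36,0]]
[[3,20],[20,0],[34,9],[36,0]]
[[3,20],[20,0],[34,9],[36,0]]
[[3,20],[20,0],[32,12],[37,0]]
[[3,20],[20,0],[32,12],[37,0],[46,14],[47,0]]
[[3,20],[20,0],[21,8],[22,0],[32,12],[37,0],[46,14],[47,0]]
[[3,20],[20,0],[21,8],[22,0],[32,12],[37,0],[46,14],[47,0]]
[[3,20],[20,0],[21,8],[22,5],[26,0],[32,12],[37,0],[46,14],[47,0]]
[[3,20],[20,0],[21,8],[22,5],[26,0],[32,12],[37,0],[39,8],[44,0],[46,14],[47,0]]
[[3,20],[20,13],[22,5],[26,0],[32,12],[37,0],[39,8],[44,0],[46,14],[47,0]]
[[3,20],[20,13],[22,8],[25,5],[26,0],[32,12],[37,0],[39,8],[44,0],[46,14],[47,0]]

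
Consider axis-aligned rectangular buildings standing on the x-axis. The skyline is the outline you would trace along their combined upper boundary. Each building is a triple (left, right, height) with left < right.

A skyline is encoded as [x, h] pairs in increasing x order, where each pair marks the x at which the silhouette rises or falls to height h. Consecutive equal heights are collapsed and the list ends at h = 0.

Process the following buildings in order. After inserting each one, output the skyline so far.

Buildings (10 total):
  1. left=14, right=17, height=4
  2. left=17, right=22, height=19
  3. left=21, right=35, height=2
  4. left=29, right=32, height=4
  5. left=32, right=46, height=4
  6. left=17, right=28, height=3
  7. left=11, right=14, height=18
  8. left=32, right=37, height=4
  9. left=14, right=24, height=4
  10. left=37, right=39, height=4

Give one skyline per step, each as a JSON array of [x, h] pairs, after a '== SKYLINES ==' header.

== SKYLINES ==
[[14,4],[17,0]]
[[14,4],[17,19],[22,0]]
[[14,4],[17,19],[22,2],[35,0]]
[[14,4],[17,19],[22,2],[29,4],[32,2],[35,0]]
[[14,4],[17,19],[22,2],[29,4],[46,0]]
[[14,4],[17,19],[22,3],[28,2],[29,4],[46,0]]
[[11,18],[14,4],[17,19],[22,3],[28,2],[29,4],[46,0]]
[[11,18],[14,4],[17,19],[22,3],[28,2],[29,4],[46,0]]
[[11,18],[14,4],[17,19],[22,4],[24,3],[28,2],[29,4],[46,0]]
[[11,18],[14,4],[17,19],[22,4],[24,3],[28,2],[29,4],[46,0]]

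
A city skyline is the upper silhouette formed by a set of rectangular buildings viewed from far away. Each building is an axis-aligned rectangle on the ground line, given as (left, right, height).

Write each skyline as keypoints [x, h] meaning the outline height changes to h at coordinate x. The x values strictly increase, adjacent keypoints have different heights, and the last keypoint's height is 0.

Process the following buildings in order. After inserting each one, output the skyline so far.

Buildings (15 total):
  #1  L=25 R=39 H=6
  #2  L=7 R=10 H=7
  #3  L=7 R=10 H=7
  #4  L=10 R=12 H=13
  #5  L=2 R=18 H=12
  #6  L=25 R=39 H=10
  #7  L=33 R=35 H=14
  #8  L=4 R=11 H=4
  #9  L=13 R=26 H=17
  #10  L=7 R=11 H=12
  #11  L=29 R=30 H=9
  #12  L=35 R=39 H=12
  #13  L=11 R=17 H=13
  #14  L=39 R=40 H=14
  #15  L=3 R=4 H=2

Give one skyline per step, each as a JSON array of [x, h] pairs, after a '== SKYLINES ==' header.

== SKYLINES ==
[[25,6],[39,0]]
[[7,7],[10,0],[25,6],[39,0]]
[[7,7],[10,0],[25,6],[39,0]]
[[7,7],[10,13],[12,0],[25,6],[39,0]]
[[2,12],[10,13],[12,12],[18,0],[25,6],[39,0]]
[[2,12],[10,13],[12,12],[18,0],[25,10],[39,0]]
[[2,12],[10,13],[12,12],[18,0],[25,10],[33,14],[35,10],[39,0]]
[[2,12],[10,13],[12,12],[18,0],[25,10],[33,14],[35,10],[39,0]]
[[2,12],[10,13],[12,12],[13,17],[26,10],[33,14],[35,10],[39,0]]
[[2,12],[10,13],[12,12],[13,17],[26,10],[33,14],[35,10],[39,0]]
[[2,12],[10,13],[12,12],[13,17],[26,10],[33,14],[35,10],[39,0]]
[[2,12],[10,13],[12,12],[13,17],[26,10],[33,14],[35,12],[39,0]]
[[2,12],[10,13],[13,17],[26,10],[33,14],[35,12],[39,0]]
[[2,12],[10,13],[13,17],[26,10],[33,14],[35,12],[39,14],[40,0]]
[[2,12],[10,13],[13,17],[26,10],[33,14],[35,12],[39,14],[40,0]]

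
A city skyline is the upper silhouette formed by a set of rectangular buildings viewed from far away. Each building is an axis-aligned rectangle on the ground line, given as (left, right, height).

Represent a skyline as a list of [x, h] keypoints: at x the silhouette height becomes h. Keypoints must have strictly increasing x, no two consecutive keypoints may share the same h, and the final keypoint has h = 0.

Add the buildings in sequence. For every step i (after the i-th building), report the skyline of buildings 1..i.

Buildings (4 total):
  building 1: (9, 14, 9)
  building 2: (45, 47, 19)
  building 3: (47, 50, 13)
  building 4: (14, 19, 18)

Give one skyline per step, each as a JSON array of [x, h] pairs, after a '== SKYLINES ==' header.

== SKYLINES ==
[[9,9],[14,0]]
[[9,9],[14,0],[45,19],[47,0]]
[[9,9],[14,0],[45,19],[47,13],[50,0]]
[[9,9],[14,18],[19,0],[45,19],[47,13],[50,0]]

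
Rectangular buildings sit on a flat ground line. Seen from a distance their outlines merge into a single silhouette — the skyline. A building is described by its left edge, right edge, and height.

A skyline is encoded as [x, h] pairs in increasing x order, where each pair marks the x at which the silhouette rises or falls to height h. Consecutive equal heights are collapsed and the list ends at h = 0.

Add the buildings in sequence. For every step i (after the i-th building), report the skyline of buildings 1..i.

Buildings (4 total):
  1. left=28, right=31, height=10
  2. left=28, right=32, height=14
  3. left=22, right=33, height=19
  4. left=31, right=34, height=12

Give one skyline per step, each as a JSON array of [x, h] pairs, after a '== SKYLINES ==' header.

== SKYLINES ==
[[28,10],[31,0]]
[[28,14],[32,0]]
[[22,19],[33,0]]
[[22,19],[33,12],[34,0]]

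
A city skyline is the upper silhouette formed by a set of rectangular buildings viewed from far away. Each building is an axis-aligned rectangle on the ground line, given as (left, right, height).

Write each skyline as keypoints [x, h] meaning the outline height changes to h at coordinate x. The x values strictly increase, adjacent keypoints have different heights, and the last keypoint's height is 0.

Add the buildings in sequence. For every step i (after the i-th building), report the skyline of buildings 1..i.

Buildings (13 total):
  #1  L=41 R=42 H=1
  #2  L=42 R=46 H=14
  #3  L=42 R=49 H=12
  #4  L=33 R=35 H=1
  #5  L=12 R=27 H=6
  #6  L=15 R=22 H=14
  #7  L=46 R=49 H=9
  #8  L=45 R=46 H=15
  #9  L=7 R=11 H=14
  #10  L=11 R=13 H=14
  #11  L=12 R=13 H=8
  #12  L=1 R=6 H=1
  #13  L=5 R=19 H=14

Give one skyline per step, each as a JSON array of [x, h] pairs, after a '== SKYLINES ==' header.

== SKYLINES ==
[[41,1],[42,0]]
[[41,1],[42,14],[46,0]]
[[41,1],[42,14],[46,12],[49,0]]
[[33,1],[35,0],[41,1],[42,14],[46,12],[49,0]]
[[12,6],[27,0],[33,1],[35,0],[41,1],[42,14],[46,12],[49,0]]
[[12,6],[15,14],[22,6],[27,0],[33,1],[35,0],[41,1],[42,14],[46,12],[49,0]]
[[12,6],[15,14],[22,6],[27,0],[33,1],[35,0],[41,1],[42,14],[46,12],[49,0]]
[[12,6],[15,14],[22,6],[27,0],[33,1],[35,0],[41,1],[42,14],[45,15],[46,12],[49,0]]
[[7,14],[11,0],[12,6],[15,14],[22,6],[27,0],[33,1],[35,0],[41,1],[42,14],[45,15],[46,12],[49,0]]
[[7,14],[13,6],[15,14],[22,6],[27,0],[33,1],[35,0],[41,1],[42,14],[45,15],[46,12],[49,0]]
[[7,14],[13,6],[15,14],[22,6],[27,0],[33,1],[35,0],[41,1],[42,14],[45,15],[46,12],[49,0]]
[[1,1],[6,0],[7,14],[13,6],[15,14],[22,6],[27,0],[33,1],[35,0],[41,1],[42,14],[45,15],[46,12],[49,0]]
[[1,1],[5,14],[22,6],[27,0],[33,1],[35,0],[41,1],[42,14],[45,15],[46,12],[49,0]]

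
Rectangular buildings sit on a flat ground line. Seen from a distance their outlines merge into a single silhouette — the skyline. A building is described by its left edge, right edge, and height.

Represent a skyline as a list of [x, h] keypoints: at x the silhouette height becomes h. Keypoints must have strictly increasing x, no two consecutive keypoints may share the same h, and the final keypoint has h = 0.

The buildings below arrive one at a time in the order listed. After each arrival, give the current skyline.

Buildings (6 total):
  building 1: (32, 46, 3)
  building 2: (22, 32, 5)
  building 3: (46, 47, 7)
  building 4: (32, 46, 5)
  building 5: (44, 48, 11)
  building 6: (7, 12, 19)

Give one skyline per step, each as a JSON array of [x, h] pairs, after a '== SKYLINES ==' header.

== SKYLINES ==
[[32,3],[46,0]]
[[22,5],[32,3],[46,0]]
[[22,5],[32,3],[46,7],[47,0]]
[[22,5],[46,7],[47,0]]
[[22,5],[44,11],[48,0]]
[[7,19],[12,0],[22,5],[44,11],[48,0]]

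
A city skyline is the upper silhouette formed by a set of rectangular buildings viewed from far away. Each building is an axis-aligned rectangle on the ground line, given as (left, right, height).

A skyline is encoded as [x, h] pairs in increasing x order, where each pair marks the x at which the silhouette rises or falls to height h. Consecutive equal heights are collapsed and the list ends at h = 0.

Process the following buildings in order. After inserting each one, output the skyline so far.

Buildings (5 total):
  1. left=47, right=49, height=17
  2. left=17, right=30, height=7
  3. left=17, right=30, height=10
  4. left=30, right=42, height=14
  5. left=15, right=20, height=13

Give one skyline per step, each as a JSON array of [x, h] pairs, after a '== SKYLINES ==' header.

== SKYLINES ==
[[47,17],[49,0]]
[[17,7],[30,0],[47,17],[49,0]]
[[17,10],[30,0],[47,17],[49,0]]
[[17,10],[30,14],[42,0],[47,17],[49,0]]
[[15,13],[20,10],[30,14],[42,0],[47,17],[49,0]]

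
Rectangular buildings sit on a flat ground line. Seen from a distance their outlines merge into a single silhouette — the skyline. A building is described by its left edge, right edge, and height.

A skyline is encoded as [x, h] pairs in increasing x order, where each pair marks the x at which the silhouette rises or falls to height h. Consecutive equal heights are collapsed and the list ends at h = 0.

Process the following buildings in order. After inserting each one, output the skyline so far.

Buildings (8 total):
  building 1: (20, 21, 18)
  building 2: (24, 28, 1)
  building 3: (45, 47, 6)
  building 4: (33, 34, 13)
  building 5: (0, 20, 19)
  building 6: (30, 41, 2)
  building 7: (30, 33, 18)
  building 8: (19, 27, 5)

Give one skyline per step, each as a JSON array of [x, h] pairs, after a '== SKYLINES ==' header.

== SKYLINES ==
[[20,18],[21,0]]
[[20,18],[21,0],[24,1],[28,0]]
[[20,18],[21,0],[24,1],[28,0],[45,6],[47,0]]
[[20,18],[21,0],[24,1],[28,0],[33,13],[34,0],[45,6],[47,0]]
[[0,19],[20,18],[21,0],[24,1],[28,0],[33,13],[34,0],[45,6],[47,0]]
[[0,19],[20,18],[21,0],[24,1],[28,0],[30,2],[33,13],[34,2],[41,0],[45,6],[47,0]]
[[0,19],[20,18],[21,0],[24,1],[28,0],[30,18],[33,13],[34,2],[41,0],[45,6],[47,0]]
[[0,19],[20,18],[21,5],[27,1],[28,0],[30,18],[33,13],[34,2],[41,0],[45,6],[47,0]]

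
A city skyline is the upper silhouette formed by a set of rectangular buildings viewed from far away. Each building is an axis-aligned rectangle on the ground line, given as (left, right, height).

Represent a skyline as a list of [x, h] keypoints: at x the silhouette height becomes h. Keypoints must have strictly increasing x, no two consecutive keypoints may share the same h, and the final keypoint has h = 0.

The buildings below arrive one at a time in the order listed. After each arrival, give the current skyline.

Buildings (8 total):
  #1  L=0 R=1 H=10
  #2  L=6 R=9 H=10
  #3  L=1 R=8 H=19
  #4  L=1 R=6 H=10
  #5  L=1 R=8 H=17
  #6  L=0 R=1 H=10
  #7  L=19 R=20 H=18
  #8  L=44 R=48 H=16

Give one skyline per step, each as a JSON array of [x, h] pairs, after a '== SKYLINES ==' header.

== SKYLINES ==
[[0,10],[1,0]]
[[0,10],[1,0],[6,10],[9,0]]
[[0,10],[1,19],[8,10],[9,0]]
[[0,10],[1,19],[8,10],[9,0]]
[[0,10],[1,19],[8,10],[9,0]]
[[0,10],[1,19],[8,10],[9,0]]
[[0,10],[1,19],[8,10],[9,0],[19,18],[20,0]]
[[0,10],[1,19],[8,10],[9,0],[19,18],[20,0],[44,16],[48,0]]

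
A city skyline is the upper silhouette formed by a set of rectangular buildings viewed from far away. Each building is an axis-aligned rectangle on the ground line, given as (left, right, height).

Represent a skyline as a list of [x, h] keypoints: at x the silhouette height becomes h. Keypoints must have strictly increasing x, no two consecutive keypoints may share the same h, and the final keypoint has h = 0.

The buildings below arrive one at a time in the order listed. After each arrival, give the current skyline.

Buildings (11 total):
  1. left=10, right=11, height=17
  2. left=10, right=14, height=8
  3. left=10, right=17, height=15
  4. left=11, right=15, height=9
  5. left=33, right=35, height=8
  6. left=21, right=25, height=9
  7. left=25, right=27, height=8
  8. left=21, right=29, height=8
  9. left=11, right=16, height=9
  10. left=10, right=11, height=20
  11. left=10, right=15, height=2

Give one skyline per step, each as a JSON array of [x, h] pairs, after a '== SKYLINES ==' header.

== SKYLINES ==
[[10,17],[11,0]]
[[10,17],[11,8],[14,0]]
[[10,17],[11,15],[17,0]]
[[10,17],[11,15],[17,0]]
[[10,17],[11,15],[17,0],[33,8],[35,0]]
[[10,17],[11,15],[17,0],[21,9],[25,0],[33,8],[35,0]]
[[10,17],[11,15],[17,0],[21,9],[25,8],[27,0],[33,8],[35,0]]
[[10,17],[11,15],[17,0],[21,9],[25,8],[29,0],[33,8],[35,0]]
[[10,17],[11,15],[17,0],[21,9],[25,8],[29,0],[33,8],[35,0]]
[[10,20],[11,15],[17,0],[21,9],[25,8],[29,0],[33,8],[35,0]]
[[10,20],[11,15],[17,0],[21,9],[25,8],[29,0],[33,8],[35,0]]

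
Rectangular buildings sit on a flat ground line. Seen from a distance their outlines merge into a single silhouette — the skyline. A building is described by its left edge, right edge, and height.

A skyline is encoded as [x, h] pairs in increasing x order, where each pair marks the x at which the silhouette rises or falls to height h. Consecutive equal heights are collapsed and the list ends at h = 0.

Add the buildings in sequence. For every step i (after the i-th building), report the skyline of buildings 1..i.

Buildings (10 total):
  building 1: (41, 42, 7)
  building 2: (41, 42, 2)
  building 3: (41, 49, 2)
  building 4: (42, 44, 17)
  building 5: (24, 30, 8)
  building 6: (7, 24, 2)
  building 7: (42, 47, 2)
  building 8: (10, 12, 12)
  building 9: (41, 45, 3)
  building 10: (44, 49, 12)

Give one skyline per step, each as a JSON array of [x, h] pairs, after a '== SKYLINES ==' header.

== SKYLINES ==
[[41,7],[42,0]]
[[41,7],[42,0]]
[[41,7],[42,2],[49,0]]
[[41,7],[42,17],[44,2],[49,0]]
[[24,8],[30,0],[41,7],[42,17],[44,2],[49,0]]
[[7,2],[24,8],[30,0],[41,7],[42,17],[44,2],[49,0]]
[[7,2],[24,8],[30,0],[41,7],[42,17],[44,2],[49,0]]
[[7,2],[10,12],[12,2],[24,8],[30,0],[41,7],[42,17],[44,2],[49,0]]
[[7,2],[10,12],[12,2],[24,8],[30,0],[41,7],[42,17],[44,3],[45,2],[49,0]]
[[7,2],[10,12],[12,2],[24,8],[30,0],[41,7],[42,17],[44,12],[49,0]]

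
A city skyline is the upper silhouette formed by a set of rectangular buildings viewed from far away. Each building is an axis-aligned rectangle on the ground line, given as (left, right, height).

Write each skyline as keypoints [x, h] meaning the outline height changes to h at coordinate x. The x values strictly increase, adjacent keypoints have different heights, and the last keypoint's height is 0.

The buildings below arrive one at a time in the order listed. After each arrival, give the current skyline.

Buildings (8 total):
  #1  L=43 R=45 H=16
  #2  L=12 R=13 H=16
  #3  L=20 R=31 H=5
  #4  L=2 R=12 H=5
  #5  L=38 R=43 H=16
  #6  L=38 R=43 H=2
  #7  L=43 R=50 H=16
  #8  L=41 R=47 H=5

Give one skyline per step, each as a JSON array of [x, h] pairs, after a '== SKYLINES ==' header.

== SKYLINES ==
[[43,16],[45,0]]
[[12,16],[13,0],[43,16],[45,0]]
[[12,16],[13,0],[20,5],[31,0],[43,16],[45,0]]
[[2,5],[12,16],[13,0],[20,5],[31,0],[43,16],[45,0]]
[[2,5],[12,16],[13,0],[20,5],[31,0],[38,16],[45,0]]
[[2,5],[12,16],[13,0],[20,5],[31,0],[38,16],[45,0]]
[[2,5],[12,16],[13,0],[20,5],[31,0],[38,16],[50,0]]
[[2,5],[12,16],[13,0],[20,5],[31,0],[38,16],[50,0]]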